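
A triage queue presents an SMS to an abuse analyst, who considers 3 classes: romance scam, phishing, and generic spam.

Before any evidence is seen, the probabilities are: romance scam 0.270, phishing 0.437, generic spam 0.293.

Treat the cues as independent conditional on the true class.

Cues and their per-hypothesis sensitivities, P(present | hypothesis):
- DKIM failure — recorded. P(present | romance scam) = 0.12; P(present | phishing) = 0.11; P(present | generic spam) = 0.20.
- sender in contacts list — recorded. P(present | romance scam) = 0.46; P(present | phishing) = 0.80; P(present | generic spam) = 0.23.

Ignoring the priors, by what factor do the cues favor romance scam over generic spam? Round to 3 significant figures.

Take the product of per-cue likelihoods under each hypothesis, then divide.
  romance scam: 0.12 × 0.46 = 0.0552
  generic spam: 0.20 × 0.23 = 0.046
Bayes factor = 0.0552 / 0.046 ≈ 1.20

1.20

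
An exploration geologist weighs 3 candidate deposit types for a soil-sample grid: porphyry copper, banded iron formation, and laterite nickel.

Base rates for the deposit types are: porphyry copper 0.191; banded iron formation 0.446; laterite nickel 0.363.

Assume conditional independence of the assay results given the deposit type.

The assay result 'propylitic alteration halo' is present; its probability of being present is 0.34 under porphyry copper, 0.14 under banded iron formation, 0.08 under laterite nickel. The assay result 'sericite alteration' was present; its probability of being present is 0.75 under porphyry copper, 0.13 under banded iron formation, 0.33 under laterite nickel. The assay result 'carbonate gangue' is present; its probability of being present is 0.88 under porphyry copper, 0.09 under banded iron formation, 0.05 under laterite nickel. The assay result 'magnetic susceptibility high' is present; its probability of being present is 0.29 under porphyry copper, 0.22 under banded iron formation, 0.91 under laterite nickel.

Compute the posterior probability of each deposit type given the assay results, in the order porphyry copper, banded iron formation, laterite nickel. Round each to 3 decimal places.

0.954, 0.012, 0.033

For each hypothesis, the unnormalized posterior weight is prior × product of the assay result likelihoods:
  porphyry copper: 0.191 × 0.34 × 0.75 × 0.88 × 0.29 = 0.01243
  banded iron formation: 0.446 × 0.14 × 0.13 × 0.09 × 0.22 = 0.00016072
  laterite nickel: 0.363 × 0.08 × 0.33 × 0.05 × 0.91 = 0.00043604
Normalizing constant Z = 0.01243 + 0.00016072 + 0.00043604 = 0.013026.
P(porphyry copper | evidence) = 0.01243 / 0.013026 ≈ 0.954
P(banded iron formation | evidence) = 0.00016072 / 0.013026 ≈ 0.012
P(laterite nickel | evidence) = 0.00043604 / 0.013026 ≈ 0.033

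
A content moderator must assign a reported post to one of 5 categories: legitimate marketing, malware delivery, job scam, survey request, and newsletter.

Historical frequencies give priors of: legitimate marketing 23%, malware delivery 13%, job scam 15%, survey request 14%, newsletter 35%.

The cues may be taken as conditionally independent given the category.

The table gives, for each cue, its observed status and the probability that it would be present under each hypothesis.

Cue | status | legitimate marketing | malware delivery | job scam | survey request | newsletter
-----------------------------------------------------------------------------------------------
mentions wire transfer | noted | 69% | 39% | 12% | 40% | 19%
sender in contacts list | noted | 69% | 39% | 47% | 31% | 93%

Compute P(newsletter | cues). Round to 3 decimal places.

0.285

By Bayes' rule with conditional independence, the unnormalized weight for each hypothesis is prior × ∏ likelihoods:
  legitimate marketing: 0.23 × 0.69 × 0.69 = 0.1095
  malware delivery: 0.13 × 0.39 × 0.39 = 0.019773
  job scam: 0.15 × 0.12 × 0.47 = 0.00846
  survey request: 0.14 × 0.40 × 0.31 = 0.01736
  newsletter: 0.35 × 0.19 × 0.93 = 0.061845
Normalizing constant Z = 0.1095 + 0.019773 + 0.00846 + 0.01736 + 0.061845 = 0.21694.
P(newsletter | evidence) = 0.061845 / 0.21694 ≈ 0.285.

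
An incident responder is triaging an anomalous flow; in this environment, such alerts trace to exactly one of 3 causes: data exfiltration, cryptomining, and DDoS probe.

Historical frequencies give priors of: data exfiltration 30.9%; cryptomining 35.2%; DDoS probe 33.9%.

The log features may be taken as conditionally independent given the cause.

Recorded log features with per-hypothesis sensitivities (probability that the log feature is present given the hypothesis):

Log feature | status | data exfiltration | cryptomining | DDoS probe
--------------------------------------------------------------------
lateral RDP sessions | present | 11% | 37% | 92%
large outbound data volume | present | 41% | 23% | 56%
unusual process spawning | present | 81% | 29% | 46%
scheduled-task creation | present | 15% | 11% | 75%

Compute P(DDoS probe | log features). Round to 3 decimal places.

Multiply each prior by the joint likelihood of the log feature pattern:
  data exfiltration: 0.309 × 0.11 × 0.41 × 0.81 × 0.15 = 0.0016932
  cryptomining: 0.352 × 0.37 × 0.23 × 0.29 × 0.11 = 0.00095557
  DDoS probe: 0.339 × 0.92 × 0.56 × 0.46 × 0.75 = 0.060255
The unnormalized weights sum to 0.062904.
P(DDoS probe | evidence) = 0.060255 / 0.062904 ≈ 0.958.

0.958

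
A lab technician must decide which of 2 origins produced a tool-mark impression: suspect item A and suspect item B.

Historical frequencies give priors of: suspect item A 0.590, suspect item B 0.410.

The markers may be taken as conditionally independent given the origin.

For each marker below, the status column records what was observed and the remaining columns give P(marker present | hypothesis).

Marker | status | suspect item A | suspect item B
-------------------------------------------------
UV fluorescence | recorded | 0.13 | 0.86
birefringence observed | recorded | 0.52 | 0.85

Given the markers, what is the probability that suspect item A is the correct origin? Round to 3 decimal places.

0.117

For each hypothesis, the unnormalized posterior weight is prior × product of the marker likelihoods:
  suspect item A: 0.590 × 0.13 × 0.52 = 0.039884
  suspect item B: 0.410 × 0.86 × 0.85 = 0.29971
Marginal likelihood of the evidence = 0.33959.
P(suspect item A | evidence) = 0.039884 / 0.33959 ≈ 0.117.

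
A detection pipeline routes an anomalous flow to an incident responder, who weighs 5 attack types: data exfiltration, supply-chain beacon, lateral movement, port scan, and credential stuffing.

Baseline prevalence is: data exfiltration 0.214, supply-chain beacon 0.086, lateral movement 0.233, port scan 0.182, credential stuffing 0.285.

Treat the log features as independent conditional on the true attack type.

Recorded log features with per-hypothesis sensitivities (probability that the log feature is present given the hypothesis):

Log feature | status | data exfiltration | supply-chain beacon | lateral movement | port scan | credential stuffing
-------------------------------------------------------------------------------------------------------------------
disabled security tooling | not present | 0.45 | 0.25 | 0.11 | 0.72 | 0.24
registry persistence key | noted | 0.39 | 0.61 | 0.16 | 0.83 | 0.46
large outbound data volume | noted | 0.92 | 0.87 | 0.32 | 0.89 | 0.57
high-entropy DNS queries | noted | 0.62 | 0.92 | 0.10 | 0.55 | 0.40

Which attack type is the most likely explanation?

By Bayes' rule with conditional independence, the unnormalized weight for each hypothesis is prior × ∏ likelihoods (using 1 − P(present | H) for each absent log feature):
  data exfiltration: 0.214 × (1 − 0.45) × 0.39 × 0.92 × 0.62 = 0.026183
  supply-chain beacon: 0.086 × (1 − 0.25) × 0.61 × 0.87 × 0.92 = 0.031492
  lateral movement: 0.233 × (1 − 0.11) × 0.16 × 0.32 × 0.10 = 0.0010617
  port scan: 0.182 × (1 − 0.72) × 0.83 × 0.89 × 0.55 = 0.020704
  credential stuffing: 0.285 × (1 − 0.24) × 0.46 × 0.57 × 0.40 = 0.022717
The unnormalized weights sum to 0.10216.
P(data exfiltration | evidence) ≈ 0.026183 / 0.10216 ≈ 0.256
P(supply-chain beacon | evidence) ≈ 0.031492 / 0.10216 ≈ 0.308
P(lateral movement | evidence) ≈ 0.0010617 / 0.10216 ≈ 0.010
P(port scan | evidence) ≈ 0.020704 / 0.10216 ≈ 0.203
P(credential stuffing | evidence) ≈ 0.022717 / 0.10216 ≈ 0.222
The largest is 0.308, so supply-chain beacon is most probable.

supply-chain beacon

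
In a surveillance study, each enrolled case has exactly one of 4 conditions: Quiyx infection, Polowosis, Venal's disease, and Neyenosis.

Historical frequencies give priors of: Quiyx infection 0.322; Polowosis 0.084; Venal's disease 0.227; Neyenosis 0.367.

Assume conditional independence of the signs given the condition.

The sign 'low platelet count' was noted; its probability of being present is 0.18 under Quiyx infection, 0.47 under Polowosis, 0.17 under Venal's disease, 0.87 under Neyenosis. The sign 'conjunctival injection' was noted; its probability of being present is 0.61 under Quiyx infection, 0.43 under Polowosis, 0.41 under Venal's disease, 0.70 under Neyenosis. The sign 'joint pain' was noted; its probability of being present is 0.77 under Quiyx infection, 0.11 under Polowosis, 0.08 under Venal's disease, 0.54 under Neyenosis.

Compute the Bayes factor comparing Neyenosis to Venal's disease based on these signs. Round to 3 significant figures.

59.0

The Bayes factor is the ratio of the joint likelihoods of the sign pattern under the two hypotheses.
  Neyenosis: 0.87 × 0.70 × 0.54 = 0.32886
  Venal's disease: 0.17 × 0.41 × 0.08 = 0.005576
Bayes factor = 0.32886 / 0.005576 ≈ 59.0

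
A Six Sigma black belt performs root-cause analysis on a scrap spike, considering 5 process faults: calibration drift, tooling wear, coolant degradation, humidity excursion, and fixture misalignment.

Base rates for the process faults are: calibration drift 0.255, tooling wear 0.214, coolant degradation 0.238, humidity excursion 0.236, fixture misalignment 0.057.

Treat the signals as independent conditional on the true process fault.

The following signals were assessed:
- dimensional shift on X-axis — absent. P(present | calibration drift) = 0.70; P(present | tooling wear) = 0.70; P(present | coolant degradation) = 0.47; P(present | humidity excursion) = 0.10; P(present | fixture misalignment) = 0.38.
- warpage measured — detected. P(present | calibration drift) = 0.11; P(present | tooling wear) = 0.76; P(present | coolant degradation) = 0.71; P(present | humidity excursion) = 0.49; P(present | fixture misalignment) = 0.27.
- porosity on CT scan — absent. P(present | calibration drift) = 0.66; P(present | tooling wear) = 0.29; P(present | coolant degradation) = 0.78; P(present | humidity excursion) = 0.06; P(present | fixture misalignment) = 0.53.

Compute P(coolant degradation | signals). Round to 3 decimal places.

0.124

Multiply each prior by the joint likelihood of the signal pattern (using 1 − P(present | H) for each absent signal):
  calibration drift: 0.255 × (1 − 0.70) × 0.11 × (1 − 0.66) = 0.0028611
  tooling wear: 0.214 × (1 − 0.70) × 0.76 × (1 − 0.29) = 0.034642
  coolant degradation: 0.238 × (1 − 0.47) × 0.71 × (1 − 0.78) = 0.019703
  humidity excursion: 0.236 × (1 − 0.10) × 0.49 × (1 − 0.06) = 0.097831
  fixture misalignment: 0.057 × (1 − 0.38) × 0.27 × (1 − 0.53) = 0.0044846
The unnormalized weights sum to 0.15952.
P(coolant degradation | evidence) = 0.019703 / 0.15952 ≈ 0.124.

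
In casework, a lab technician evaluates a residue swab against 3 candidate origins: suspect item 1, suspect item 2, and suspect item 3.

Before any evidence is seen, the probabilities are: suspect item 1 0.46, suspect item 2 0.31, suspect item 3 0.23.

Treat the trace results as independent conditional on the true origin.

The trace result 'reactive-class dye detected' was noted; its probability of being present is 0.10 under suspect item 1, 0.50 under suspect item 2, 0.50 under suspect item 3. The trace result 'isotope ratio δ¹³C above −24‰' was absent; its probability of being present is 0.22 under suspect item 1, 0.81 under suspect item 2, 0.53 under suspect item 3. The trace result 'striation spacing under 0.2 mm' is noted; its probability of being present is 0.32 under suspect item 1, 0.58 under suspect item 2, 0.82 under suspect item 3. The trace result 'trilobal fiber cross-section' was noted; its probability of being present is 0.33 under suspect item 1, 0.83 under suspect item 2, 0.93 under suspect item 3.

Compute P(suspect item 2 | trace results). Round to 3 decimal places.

Multiply each prior by the joint likelihood of the trace result pattern (using 1 − P(present | H) for each absent trace result):
  suspect item 1: 0.46 × 0.10 × (1 − 0.22) × 0.32 × 0.33 = 0.0037889
  suspect item 2: 0.31 × 0.50 × (1 − 0.81) × 0.58 × 0.83 = 0.014177
  suspect item 3: 0.23 × 0.50 × (1 − 0.53) × 0.82 × 0.93 = 0.041219
Marginal likelihood of the evidence = 0.059185.
P(suspect item 2 | evidence) = 0.014177 / 0.059185 ≈ 0.240.

0.240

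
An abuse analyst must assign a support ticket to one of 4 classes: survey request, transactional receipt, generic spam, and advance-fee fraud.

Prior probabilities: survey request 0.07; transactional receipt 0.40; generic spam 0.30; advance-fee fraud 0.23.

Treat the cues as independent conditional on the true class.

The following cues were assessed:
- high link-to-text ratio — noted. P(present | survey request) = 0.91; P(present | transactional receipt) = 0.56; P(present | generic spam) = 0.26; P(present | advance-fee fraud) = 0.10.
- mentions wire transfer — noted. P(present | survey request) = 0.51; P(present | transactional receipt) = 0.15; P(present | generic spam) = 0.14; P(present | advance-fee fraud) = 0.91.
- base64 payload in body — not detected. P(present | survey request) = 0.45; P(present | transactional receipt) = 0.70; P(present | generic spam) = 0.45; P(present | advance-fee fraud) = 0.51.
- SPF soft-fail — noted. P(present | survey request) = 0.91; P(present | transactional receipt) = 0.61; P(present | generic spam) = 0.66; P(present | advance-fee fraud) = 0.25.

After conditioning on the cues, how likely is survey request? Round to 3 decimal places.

Multiply each prior by the joint likelihood of the cue pattern (using 1 − P(present | H) for each absent cue):
  survey request: 0.07 × 0.91 × 0.51 × (1 − 0.45) × 0.91 = 0.01626
  transactional receipt: 0.40 × 0.56 × 0.15 × (1 − 0.70) × 0.61 = 0.0061488
  generic spam: 0.30 × 0.26 × 0.14 × (1 − 0.45) × 0.66 = 0.003964
  advance-fee fraud: 0.23 × 0.10 × 0.91 × (1 − 0.51) × 0.25 = 0.0025639
Normalizing constant Z = 0.01626 + 0.0061488 + 0.003964 + 0.0025639 = 0.028936.
P(survey request | evidence) = 0.01626 / 0.028936 ≈ 0.562.

0.562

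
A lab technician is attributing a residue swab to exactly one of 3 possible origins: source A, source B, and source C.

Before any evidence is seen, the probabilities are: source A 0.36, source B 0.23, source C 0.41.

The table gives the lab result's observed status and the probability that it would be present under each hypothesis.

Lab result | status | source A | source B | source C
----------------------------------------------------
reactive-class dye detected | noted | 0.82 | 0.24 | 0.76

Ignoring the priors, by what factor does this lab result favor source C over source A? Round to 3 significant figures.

0.927

Likelihood of this lab result under each hypothesis:
  source C: 0.76
  source A: 0.82
Bayes factor = 0.76 / 0.82 ≈ 0.927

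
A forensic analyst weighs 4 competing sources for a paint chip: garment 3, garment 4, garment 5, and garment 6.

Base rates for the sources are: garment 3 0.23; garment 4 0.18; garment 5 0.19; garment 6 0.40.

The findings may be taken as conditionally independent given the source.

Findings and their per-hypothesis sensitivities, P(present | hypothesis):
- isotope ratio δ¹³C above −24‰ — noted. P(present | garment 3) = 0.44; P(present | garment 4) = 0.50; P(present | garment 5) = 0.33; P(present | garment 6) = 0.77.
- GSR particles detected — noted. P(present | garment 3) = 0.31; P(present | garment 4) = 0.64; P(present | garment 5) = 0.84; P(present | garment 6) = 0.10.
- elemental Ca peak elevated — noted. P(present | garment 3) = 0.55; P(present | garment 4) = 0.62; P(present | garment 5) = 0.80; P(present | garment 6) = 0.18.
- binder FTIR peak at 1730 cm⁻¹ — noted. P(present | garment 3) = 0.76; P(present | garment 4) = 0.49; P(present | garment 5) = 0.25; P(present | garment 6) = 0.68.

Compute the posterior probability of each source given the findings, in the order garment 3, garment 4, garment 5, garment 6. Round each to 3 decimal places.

For each hypothesis, the unnormalized posterior weight is prior × product of the finding likelihoods:
  garment 3: 0.23 × 0.44 × 0.31 × 0.55 × 0.76 = 0.013113
  garment 4: 0.18 × 0.50 × 0.64 × 0.62 × 0.49 = 0.017499
  garment 5: 0.19 × 0.33 × 0.84 × 0.80 × 0.25 = 0.010534
  garment 6: 0.40 × 0.77 × 0.10 × 0.18 × 0.68 = 0.0037699
Marginal likelihood of the evidence = 0.044916.
P(garment 3 | evidence) = 0.013113 / 0.044916 ≈ 0.292
P(garment 4 | evidence) = 0.017499 / 0.044916 ≈ 0.390
P(garment 5 | evidence) = 0.010534 / 0.044916 ≈ 0.235
P(garment 6 | evidence) = 0.0037699 / 0.044916 ≈ 0.084

0.292, 0.390, 0.235, 0.084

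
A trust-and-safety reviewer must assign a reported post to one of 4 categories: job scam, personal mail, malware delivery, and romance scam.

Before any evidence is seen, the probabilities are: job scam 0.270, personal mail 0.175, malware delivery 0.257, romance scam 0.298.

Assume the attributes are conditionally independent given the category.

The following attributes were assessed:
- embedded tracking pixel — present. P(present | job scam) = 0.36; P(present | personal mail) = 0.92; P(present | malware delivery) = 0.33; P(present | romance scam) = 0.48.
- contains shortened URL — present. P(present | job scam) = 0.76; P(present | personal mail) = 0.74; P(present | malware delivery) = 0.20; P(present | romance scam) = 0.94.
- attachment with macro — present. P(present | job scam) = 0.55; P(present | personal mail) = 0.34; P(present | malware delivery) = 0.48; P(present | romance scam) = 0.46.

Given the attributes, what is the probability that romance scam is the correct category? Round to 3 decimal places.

By Bayes' rule with conditional independence, the unnormalized weight for each hypothesis is prior × ∏ likelihoods:
  job scam: 0.270 × 0.36 × 0.76 × 0.55 = 0.04063
  personal mail: 0.175 × 0.92 × 0.74 × 0.34 = 0.040508
  malware delivery: 0.257 × 0.33 × 0.20 × 0.48 = 0.0081418
  romance scam: 0.298 × 0.48 × 0.94 × 0.46 = 0.06185
The unnormalized weights sum to 0.15113.
P(romance scam | evidence) = 0.06185 / 0.15113 ≈ 0.409.

0.409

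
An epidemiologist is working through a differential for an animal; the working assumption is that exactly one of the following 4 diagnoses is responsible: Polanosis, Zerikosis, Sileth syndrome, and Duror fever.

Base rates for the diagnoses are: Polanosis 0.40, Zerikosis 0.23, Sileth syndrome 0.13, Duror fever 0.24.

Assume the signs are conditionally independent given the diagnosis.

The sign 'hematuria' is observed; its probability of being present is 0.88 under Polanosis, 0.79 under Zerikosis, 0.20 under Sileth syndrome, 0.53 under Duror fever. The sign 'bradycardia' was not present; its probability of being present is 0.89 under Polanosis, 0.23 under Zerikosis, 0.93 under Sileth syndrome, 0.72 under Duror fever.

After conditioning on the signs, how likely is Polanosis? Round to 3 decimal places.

0.179

By Bayes' rule with conditional independence, the unnormalized weight for each hypothesis is prior × ∏ likelihoods (using 1 − P(present | H) for each absent sign):
  Polanosis: 0.40 × 0.88 × (1 − 0.89) = 0.03872
  Zerikosis: 0.23 × 0.79 × (1 − 0.23) = 0.13991
  Sileth syndrome: 0.13 × 0.20 × (1 − 0.93) = 0.00182
  Duror fever: 0.24 × 0.53 × (1 − 0.72) = 0.035616
Normalizing constant Z = 0.03872 + 0.13991 + 0.00182 + 0.035616 = 0.21607.
P(Polanosis | evidence) = 0.03872 / 0.21607 ≈ 0.179.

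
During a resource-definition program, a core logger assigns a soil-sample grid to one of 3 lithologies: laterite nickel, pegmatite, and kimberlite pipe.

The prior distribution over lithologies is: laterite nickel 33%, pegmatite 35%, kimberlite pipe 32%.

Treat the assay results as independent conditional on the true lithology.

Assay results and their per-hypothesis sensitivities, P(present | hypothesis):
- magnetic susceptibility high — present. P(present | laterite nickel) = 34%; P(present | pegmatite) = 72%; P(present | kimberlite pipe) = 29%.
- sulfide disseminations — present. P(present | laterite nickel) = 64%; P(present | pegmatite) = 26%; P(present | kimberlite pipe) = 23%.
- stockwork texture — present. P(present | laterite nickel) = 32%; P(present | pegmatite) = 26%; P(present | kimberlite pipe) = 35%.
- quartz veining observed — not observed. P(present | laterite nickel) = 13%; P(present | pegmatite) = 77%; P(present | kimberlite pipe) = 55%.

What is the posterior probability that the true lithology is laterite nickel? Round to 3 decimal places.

0.733

Multiply each prior by the joint likelihood of the assay result pattern (using 1 − P(present | H) for each absent assay result):
  laterite nickel: 0.33 × 0.34 × 0.64 × 0.32 × (1 − 0.13) = 0.019991
  pegmatite: 0.35 × 0.72 × 0.26 × 0.26 × (1 − 0.77) = 0.0039181
  kimberlite pipe: 0.32 × 0.29 × 0.23 × 0.35 × (1 − 0.55) = 0.0033617
Marginal likelihood of the evidence = 0.027271.
P(laterite nickel | evidence) = 0.019991 / 0.027271 ≈ 0.733.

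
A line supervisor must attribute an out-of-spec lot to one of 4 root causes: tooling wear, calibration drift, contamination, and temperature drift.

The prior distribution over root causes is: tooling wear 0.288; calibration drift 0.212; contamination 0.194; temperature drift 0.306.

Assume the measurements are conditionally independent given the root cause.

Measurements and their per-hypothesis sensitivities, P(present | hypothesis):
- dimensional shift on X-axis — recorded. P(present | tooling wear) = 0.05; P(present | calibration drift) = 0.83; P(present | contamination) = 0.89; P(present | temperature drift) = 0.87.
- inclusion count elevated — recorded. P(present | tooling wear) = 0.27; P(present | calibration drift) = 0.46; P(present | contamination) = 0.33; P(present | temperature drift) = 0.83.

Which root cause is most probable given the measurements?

By Bayes' rule with conditional independence, the unnormalized weight for each hypothesis is prior × ∏ likelihoods:
  tooling wear: 0.288 × 0.05 × 0.27 = 0.003888
  calibration drift: 0.212 × 0.83 × 0.46 = 0.080942
  contamination: 0.194 × 0.89 × 0.33 = 0.056978
  temperature drift: 0.306 × 0.87 × 0.83 = 0.22096
Normalizing constant Z = 0.003888 + 0.080942 + 0.056978 + 0.22096 = 0.36277.
P(tooling wear | evidence) ≈ 0.003888 / 0.36277 ≈ 0.011
P(calibration drift | evidence) ≈ 0.080942 / 0.36277 ≈ 0.223
P(contamination | evidence) ≈ 0.056978 / 0.36277 ≈ 0.157
P(temperature drift | evidence) ≈ 0.22096 / 0.36277 ≈ 0.609
The largest is 0.609, so temperature drift is most probable.

temperature drift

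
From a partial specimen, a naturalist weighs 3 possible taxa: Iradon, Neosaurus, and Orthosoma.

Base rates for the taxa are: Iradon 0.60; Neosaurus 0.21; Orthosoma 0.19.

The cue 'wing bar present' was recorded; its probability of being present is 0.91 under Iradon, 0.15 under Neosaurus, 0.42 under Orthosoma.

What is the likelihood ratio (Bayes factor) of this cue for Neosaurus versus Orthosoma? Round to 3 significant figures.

The Bayes factor is the ratio of the two likelihoods.
  Neosaurus: 0.15
  Orthosoma: 0.42
Bayes factor = 0.15 / 0.42 ≈ 0.357

0.357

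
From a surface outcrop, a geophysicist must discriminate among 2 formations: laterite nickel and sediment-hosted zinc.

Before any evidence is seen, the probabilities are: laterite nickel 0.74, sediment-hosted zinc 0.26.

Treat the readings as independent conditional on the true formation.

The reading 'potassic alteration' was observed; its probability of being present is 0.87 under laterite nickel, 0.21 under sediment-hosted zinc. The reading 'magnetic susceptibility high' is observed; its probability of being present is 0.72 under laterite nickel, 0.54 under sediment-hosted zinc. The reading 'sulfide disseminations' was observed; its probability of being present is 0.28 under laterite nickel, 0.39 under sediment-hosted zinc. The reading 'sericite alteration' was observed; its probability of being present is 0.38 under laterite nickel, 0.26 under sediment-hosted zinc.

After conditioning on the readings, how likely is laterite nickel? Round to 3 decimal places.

0.943

For each hypothesis, the unnormalized posterior weight is prior × product of the reading likelihoods:
  laterite nickel: 0.74 × 0.87 × 0.72 × 0.28 × 0.38 = 0.04932
  sediment-hosted zinc: 0.26 × 0.21 × 0.54 × 0.39 × 0.26 = 0.0029897
Normalizing constant Z = 0.04932 + 0.0029897 = 0.05231.
P(laterite nickel | evidence) = 0.04932 / 0.05231 ≈ 0.943.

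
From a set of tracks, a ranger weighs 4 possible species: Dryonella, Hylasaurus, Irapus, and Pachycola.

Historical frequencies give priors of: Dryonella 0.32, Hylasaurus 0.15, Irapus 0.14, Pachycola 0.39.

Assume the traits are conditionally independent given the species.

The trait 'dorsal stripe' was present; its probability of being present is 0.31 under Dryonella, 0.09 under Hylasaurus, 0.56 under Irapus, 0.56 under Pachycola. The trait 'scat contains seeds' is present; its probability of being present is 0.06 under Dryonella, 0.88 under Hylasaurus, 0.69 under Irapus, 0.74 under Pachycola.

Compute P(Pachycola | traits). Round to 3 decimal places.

Multiply each prior by the joint likelihood of the trait pattern:
  Dryonella: 0.32 × 0.31 × 0.06 = 0.005952
  Hylasaurus: 0.15 × 0.09 × 0.88 = 0.01188
  Irapus: 0.14 × 0.56 × 0.69 = 0.054096
  Pachycola: 0.39 × 0.56 × 0.74 = 0.16162
Normalizing constant Z = 0.005952 + 0.01188 + 0.054096 + 0.16162 = 0.23354.
P(Pachycola | evidence) = 0.16162 / 0.23354 ≈ 0.692.

0.692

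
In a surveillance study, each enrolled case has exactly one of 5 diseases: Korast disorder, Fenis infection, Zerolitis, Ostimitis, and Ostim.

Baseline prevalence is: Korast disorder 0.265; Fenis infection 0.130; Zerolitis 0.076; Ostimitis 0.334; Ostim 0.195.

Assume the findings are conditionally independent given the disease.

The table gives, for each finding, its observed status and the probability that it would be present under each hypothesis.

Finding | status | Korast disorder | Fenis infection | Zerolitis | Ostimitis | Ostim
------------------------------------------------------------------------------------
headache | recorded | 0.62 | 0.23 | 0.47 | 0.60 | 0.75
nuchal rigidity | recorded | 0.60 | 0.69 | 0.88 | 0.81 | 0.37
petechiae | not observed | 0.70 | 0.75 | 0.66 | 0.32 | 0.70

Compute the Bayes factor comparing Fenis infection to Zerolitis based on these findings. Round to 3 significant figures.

Joint likelihood of the evidence pattern under each hypothesis (using 1 − P(present | H) for each absent finding):
  Fenis infection: 0.23 × 0.69 × (1 − 0.75) = 0.039675
  Zerolitis: 0.47 × 0.88 × (1 − 0.66) = 0.14062
Bayes factor = 0.039675 / 0.14062 ≈ 0.282

0.282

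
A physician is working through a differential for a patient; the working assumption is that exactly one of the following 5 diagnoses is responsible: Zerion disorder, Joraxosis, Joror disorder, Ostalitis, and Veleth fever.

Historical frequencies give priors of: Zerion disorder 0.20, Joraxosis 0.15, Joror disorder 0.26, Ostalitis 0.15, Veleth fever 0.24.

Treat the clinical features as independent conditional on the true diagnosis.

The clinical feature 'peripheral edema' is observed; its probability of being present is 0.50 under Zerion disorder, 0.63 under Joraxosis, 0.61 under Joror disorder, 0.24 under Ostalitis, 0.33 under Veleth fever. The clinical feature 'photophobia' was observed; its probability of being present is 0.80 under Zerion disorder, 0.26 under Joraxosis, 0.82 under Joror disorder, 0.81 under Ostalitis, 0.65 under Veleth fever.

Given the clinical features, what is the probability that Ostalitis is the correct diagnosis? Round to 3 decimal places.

0.092

For each hypothesis, the unnormalized posterior weight is prior × product of the clinical feature likelihoods:
  Zerion disorder: 0.20 × 0.50 × 0.80 = 0.08
  Joraxosis: 0.15 × 0.63 × 0.26 = 0.02457
  Joror disorder: 0.26 × 0.61 × 0.82 = 0.13005
  Ostalitis: 0.15 × 0.24 × 0.81 = 0.02916
  Veleth fever: 0.24 × 0.33 × 0.65 = 0.05148
The unnormalized weights sum to 0.31526.
P(Ostalitis | evidence) = 0.02916 / 0.31526 ≈ 0.092.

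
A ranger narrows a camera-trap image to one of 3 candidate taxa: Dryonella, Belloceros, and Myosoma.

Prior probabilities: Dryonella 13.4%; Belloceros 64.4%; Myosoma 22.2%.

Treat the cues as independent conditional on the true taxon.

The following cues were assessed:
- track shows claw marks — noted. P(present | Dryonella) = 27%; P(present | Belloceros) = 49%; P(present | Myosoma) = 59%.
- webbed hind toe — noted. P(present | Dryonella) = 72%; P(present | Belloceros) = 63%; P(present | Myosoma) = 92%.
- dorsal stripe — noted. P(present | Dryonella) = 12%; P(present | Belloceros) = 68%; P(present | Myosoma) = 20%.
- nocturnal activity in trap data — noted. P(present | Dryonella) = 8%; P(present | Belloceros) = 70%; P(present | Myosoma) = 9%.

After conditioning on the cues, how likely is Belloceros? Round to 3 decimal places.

By Bayes' rule with conditional independence, the unnormalized weight for each hypothesis is prior × ∏ likelihoods:
  Dryonella: 0.134 × 0.27 × 0.72 × 0.12 × 0.08 = 0.00025008
  Belloceros: 0.644 × 0.49 × 0.63 × 0.68 × 0.70 = 0.09463
  Myosoma: 0.222 × 0.59 × 0.92 × 0.20 × 0.09 = 0.002169
The unnormalized weights sum to 0.097049.
P(Belloceros | evidence) = 0.09463 / 0.097049 ≈ 0.975.

0.975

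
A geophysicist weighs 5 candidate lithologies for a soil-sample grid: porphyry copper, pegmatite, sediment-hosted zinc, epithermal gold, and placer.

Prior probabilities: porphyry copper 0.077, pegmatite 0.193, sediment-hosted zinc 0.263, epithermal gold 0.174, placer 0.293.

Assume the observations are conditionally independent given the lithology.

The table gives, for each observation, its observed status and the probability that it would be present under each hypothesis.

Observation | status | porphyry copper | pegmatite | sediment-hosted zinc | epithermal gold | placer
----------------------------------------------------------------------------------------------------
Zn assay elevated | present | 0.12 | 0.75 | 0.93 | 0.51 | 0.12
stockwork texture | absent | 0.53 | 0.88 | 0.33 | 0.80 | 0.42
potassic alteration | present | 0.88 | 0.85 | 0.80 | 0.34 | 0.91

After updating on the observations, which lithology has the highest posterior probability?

Multiply each prior by the joint likelihood of the evidence pattern (using 1 − P(present | H) for each absent observation):
  porphyry copper: 0.077 × 0.12 × (1 − 0.53) × 0.88 = 0.0038217
  pegmatite: 0.193 × 0.75 × (1 − 0.88) × 0.85 = 0.014764
  sediment-hosted zinc: 0.263 × 0.93 × (1 − 0.33) × 0.80 = 0.1311
  epithermal gold: 0.174 × 0.51 × (1 − 0.80) × 0.34 = 0.0060343
  placer: 0.293 × 0.12 × (1 − 0.42) × 0.91 = 0.018557
Normalizing constant Z = 0.0038217 + 0.014764 + 0.1311 + 0.0060343 + 0.018557 = 0.17428.
P(porphyry copper | evidence) ≈ 0.0038217 / 0.17428 ≈ 0.022
P(pegmatite | evidence) ≈ 0.014764 / 0.17428 ≈ 0.085
P(sediment-hosted zinc | evidence) ≈ 0.1311 / 0.17428 ≈ 0.752
P(epithermal gold | evidence) ≈ 0.0060343 / 0.17428 ≈ 0.035
P(placer | evidence) ≈ 0.018557 / 0.17428 ≈ 0.106
The largest is 0.752, so sediment-hosted zinc is most probable.

sediment-hosted zinc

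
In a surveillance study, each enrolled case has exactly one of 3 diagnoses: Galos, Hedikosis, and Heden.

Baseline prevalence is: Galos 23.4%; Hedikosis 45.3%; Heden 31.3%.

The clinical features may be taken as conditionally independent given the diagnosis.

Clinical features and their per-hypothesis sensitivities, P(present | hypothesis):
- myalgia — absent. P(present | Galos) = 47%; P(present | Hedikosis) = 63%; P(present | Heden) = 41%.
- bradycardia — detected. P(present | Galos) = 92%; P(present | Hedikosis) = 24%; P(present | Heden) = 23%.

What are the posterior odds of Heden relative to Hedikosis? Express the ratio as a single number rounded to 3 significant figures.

Posterior odds equal prior odds times the likelihood ratio; only the two competing hypotheses matter (using 1 − P(present | H) for each absent clinical feature).
  Heden: 0.313 × (1 − 0.41) × 0.23 = 0.042474
  Hedikosis: 0.453 × (1 − 0.63) × 0.24 = 0.040226
Posterior odds = 0.042474 / 0.040226 ≈ 1.06.

1.06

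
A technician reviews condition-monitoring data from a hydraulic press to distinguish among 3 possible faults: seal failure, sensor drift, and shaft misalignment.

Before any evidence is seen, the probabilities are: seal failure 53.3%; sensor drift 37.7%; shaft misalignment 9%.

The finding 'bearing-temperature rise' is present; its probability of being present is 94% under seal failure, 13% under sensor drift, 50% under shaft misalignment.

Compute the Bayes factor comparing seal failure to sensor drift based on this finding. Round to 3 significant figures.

The Bayes factor is the ratio of the two likelihoods.
  seal failure: 0.94
  sensor drift: 0.13
Bayes factor = 0.94 / 0.13 ≈ 7.23

7.23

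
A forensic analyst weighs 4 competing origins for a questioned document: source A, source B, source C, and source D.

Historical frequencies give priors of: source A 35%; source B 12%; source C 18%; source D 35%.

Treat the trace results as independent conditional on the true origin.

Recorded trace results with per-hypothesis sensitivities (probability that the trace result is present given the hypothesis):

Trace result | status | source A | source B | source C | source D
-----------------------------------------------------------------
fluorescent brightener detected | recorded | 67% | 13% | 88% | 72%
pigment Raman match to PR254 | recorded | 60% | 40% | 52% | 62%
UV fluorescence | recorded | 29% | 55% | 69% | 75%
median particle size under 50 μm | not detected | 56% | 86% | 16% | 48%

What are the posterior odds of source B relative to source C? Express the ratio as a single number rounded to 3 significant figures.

0.0101

Unnormalized posterior weight (prior times the trace result likelihoods) for each of the two hypotheses (using 1 − P(present | H) for each absent trace result):
  source B: 0.12 × 0.13 × 0.40 × 0.55 × (1 − 0.86) = 0.00048048
  source C: 0.18 × 0.88 × 0.52 × 0.69 × (1 − 0.16) = 0.04774
Posterior odds = 0.00048048 / 0.04774 ≈ 0.0101.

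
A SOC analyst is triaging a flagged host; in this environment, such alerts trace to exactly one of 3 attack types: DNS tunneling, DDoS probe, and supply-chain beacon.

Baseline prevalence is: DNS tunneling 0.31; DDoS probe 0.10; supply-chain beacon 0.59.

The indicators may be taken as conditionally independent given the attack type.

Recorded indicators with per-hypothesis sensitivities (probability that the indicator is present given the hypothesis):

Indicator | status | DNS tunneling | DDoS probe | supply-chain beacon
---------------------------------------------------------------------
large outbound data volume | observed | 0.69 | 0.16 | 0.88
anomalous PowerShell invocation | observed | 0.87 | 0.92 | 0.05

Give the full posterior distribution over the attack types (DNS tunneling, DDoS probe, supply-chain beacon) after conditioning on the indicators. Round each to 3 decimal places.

0.821, 0.065, 0.114

For each hypothesis, the unnormalized posterior weight is prior × product of the indicator likelihoods:
  DNS tunneling: 0.31 × 0.69 × 0.87 = 0.18609
  DDoS probe: 0.10 × 0.16 × 0.92 = 0.01472
  supply-chain beacon: 0.59 × 0.88 × 0.05 = 0.02596
Marginal likelihood of the evidence = 0.22677.
P(DNS tunneling | evidence) = 0.18609 / 0.22677 ≈ 0.821
P(DDoS probe | evidence) = 0.01472 / 0.22677 ≈ 0.065
P(supply-chain beacon | evidence) = 0.02596 / 0.22677 ≈ 0.114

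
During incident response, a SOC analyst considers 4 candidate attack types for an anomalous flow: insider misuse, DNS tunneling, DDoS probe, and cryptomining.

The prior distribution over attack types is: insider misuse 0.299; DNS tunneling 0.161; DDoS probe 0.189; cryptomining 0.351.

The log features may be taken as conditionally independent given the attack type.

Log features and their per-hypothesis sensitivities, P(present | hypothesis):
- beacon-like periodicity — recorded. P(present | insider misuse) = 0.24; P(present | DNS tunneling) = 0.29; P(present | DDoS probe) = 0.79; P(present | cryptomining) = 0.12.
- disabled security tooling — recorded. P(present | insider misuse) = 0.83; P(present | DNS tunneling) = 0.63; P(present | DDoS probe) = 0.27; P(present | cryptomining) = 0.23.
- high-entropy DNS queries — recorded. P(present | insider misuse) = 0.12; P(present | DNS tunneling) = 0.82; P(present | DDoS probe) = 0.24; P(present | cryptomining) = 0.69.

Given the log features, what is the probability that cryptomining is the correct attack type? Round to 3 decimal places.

For each hypothesis, the unnormalized posterior weight is prior × product of the log feature likelihoods:
  insider misuse: 0.299 × 0.24 × 0.83 × 0.12 = 0.0071473
  DNS tunneling: 0.161 × 0.29 × 0.63 × 0.82 = 0.02412
  DDoS probe: 0.189 × 0.79 × 0.27 × 0.24 = 0.0096753
  cryptomining: 0.351 × 0.12 × 0.23 × 0.69 = 0.0066844
Marginal likelihood of the evidence = 0.047627.
P(cryptomining | evidence) = 0.0066844 / 0.047627 ≈ 0.140.

0.140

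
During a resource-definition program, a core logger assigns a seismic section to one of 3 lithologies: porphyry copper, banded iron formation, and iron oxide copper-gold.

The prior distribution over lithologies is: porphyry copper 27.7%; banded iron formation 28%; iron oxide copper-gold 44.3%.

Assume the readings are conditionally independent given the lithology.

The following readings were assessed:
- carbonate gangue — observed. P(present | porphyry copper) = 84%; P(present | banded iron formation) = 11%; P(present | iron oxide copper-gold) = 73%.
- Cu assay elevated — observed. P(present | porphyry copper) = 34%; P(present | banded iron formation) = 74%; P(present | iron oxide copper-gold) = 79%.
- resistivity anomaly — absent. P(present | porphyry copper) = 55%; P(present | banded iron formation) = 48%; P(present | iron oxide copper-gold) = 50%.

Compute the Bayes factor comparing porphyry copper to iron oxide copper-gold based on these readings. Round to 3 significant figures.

0.446

Take the product of per-reading likelihoods under each hypothesis (using 1 − P(present | H) for each absent reading), then divide.
  porphyry copper: 0.84 × 0.34 × (1 − 0.55) = 0.12852
  iron oxide copper-gold: 0.73 × 0.79 × (1 − 0.50) = 0.28835
Bayes factor = 0.12852 / 0.28835 ≈ 0.446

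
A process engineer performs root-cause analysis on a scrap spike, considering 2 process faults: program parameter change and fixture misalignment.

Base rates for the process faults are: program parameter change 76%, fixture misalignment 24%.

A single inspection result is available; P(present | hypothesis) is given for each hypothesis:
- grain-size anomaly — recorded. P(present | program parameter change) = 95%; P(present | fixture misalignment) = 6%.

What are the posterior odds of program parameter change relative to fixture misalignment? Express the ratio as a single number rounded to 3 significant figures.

50.1

Posterior odds equal prior odds times the likelihood ratio; only the two competing hypotheses matter.
  program parameter change: 0.76 × 0.95 = 0.722
  fixture misalignment: 0.24 × 0.06 = 0.0144
Odds(program parameter change : fixture misalignment) = 0.722 / 0.0144 ≈ 50.1.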